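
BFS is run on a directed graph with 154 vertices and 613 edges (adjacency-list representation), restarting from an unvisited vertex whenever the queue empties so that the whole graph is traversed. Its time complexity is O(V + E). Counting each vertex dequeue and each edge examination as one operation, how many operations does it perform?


A full BFS traversal dequeues each vertex exactly once and examines each directed edge exactly once.
V = 154 (vertex processing cost)
E = 613 (edge examination cost)
Total operations proportional to V + E = 154 + 613 = 767


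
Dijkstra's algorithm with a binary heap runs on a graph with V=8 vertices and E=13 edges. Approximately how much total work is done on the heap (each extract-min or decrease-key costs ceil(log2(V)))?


Dijkstra with a binary heap: each vertex is extracted once, each edge may relax once.
Each heap operation costs O(log V).
V + E = 8 + 13 = 21
ceil(log2(8)) = 3 (since 2^2 = 4 < 8 <= 8 = 2^3)
Total heap work = (V+E) * ceil(log2(V)) = 21 * 3 = 63


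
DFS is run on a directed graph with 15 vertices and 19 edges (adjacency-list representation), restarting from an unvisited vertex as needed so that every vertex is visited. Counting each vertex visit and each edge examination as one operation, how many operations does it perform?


A full DFS traversal processes each vertex exactly once (push/pop on stack).
Each directed edge is examined once.
V = 15, E = 19
V + E = 34


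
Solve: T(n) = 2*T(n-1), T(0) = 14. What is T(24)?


Unrolling:
T(24) = 2*T(23) = 2^2*T(22) = ... = 2^24*T(0)
= 2^24 * 14
= 16777216 * 14 = 234881024


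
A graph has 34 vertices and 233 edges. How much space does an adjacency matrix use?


Adjacency matrix: V x V grid of entries
Space = V^2 = 34^2 = 34 * 34 = 1156


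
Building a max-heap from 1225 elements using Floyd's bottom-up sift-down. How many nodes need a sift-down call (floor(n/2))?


In a heap of 1225 elements (0-indexed array):
  Last element index: 1224
  Parent of last element: floor((1224 - 1) / 2) = 611
  Internal nodes: indices 0 to 611
  Count = floor(1225/2) = 612


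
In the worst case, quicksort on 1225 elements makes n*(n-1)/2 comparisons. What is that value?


Sum of comparisons per partition:
1224 + 1223 + ... + 1 + 0
= 1225 * (1225 - 1) / 2
= 1225 * 1224 / 2
= 749700


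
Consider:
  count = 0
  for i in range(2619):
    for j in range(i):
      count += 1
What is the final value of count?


For each i, the inner loop runs i times:
  i=0: inner runs 0 times
  i=1: inner runs 1 time
  i=2: inner runs 2 times
  i=3: inner runs 3 times
  i=4: inner runs 4 times
  i=5: inner runs 5 times
  i=6: inner runs 6 times
  i=7: inner runs 7 times
  ...
Total = 0 + 1 + 2 + ... + 2618 = 2619*(2619-1)/2 = 3428271


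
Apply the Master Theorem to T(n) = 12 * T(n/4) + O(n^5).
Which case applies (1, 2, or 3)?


The Master Theorem: T(n) = a*T(n/b) + O(n^c)
  a = 12, b = 4, c = 5
log_b(a) = log_4(12) ~ 1.792
Compare b^c with a: 4^5 = 1024 > 12, so c > log_b(a).
Since c > log_b(a), Case 3 applies.
T(n) = O(n^5)
Master Theorem case = 3


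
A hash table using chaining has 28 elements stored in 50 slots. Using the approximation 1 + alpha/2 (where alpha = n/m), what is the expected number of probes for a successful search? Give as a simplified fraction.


Load factor alpha = n/m = 28/50
Expected probes = 1 + alpha/2 = 1 + 28/(2*50)
= 1 + 28/100
= 100/100 + 28/100
= 128/100
Simplify: 32/25


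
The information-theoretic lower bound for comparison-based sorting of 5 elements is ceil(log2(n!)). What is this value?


A binary decision tree of height h has at most 2^h leaves and needs at least n! of them, so h >= ceil(log2(n!)).
Compute 5! as a running product:
  x2 = 2, x3 = 6, x4 = 24, x5 = 120
5! = 120
Bracket between powers of 2:
  2^6 = 64 < 120 <= 128 = 2^7
So ceil(log2(5!)) = 7


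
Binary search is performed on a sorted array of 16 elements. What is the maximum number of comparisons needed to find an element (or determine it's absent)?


Binary search halves the search space each comparison:
  Step 1: search space = 16 -> 8
  Step 2: search space = 8 -> 4
  Step 3: search space = 4 -> 2
  Step 4: search space = 2 -> 1
  Step 5: search space = 1 (final check)
Maximum comparisons = floor(log2(16)) + 1 = 4 + 1 = 5


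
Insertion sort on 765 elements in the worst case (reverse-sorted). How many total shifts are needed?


In the worst case (reverse-sorted), each element shifts past all previous:
  Element 1: 1 shifts
  Element 2: 2 shifts
  Element 3: 3 shifts
  Element 4: 4 shifts
  Element 5: 5 shifts
  ...
  Element 764: 764 shifts
Total = 1 + 2 + ... + 764
= 765*(765-1)/2 = 292230


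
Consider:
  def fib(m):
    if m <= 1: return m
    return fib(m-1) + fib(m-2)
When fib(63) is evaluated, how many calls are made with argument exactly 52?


Let N(m) = number of times fib(m) is called while evaluating fib(63).
N(63) = 1 (the initial call).
N(62) = 1 (only fib(63) calls it).
For 1 <= m <= 61: fib(m) is called by fib(m+1) and fib(m+2), so
  N(m) = N(m+1) + N(m+2).
fib(0) is called only by fib(2), so N(0) = N(2).
Walk down from m=63:
  N(63)=1, N(62)=1, N(61)=2, N(60)=3, N(59)=5, N(58)=8, N(57)=13, N(56)=21, N(55)=34, N(54)=55, N(53)=89, N(52)=144
N(52) = 144


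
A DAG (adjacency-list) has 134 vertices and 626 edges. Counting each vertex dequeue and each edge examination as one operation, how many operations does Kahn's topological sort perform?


V = 134 (vertex processing)
E = 626 (edge processing)
V + E = 134 + 626 = 760


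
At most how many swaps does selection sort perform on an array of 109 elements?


Each of the 108 passes places one element in its final position.
Pass 1: swap minimum into position 0
Pass 2: swap minimum of remaining into position 1
...
Pass 108: last two elements, one swap
Maximum swaps = 109 - 1 = 108


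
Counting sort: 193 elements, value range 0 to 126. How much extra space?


n = 193 (output array)
k = 127 (count array for 127 distinct values)
Extra space = 193 + 127 = 320


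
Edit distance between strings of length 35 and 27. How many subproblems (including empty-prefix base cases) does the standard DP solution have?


The table includes base cases (empty prefixes).
Rows: (m+1) = 36
Columns: (n+1) = 28
Total = 36 * 28 = 1008


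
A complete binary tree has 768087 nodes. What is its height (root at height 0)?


In a complete binary tree, level k holds nodes 2^k .. 2^(k+1)-1 (1-indexed).
Height = floor(log2(n)) = floor(log2(768087)) = 19
Check: 2^19 = 524288 <= 768087 < 1048576 = 2^20


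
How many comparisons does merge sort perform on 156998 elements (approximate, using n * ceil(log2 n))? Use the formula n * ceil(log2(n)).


Recursion depth: ceil(log2(156998)) = 18
Each recursion level merges n = 156998 elements
Total = 156998 * 18 = 2825964


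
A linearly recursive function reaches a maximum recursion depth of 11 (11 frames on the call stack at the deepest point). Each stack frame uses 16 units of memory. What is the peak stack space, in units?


Maximum recursion depth = 11 frames
Memory per frame = 16 units
Total stack space = depth * frame_size
= 11 * 16 = 176


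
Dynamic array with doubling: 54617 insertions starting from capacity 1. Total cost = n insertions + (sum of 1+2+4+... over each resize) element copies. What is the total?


n = 54617
Insertion costs: 54617
Resizes copy 1, 2, 4, ... up to the largest power of 2 that is <= n-1 = 54616, i.e. 32768.
Copy costs = 1 + 2 + 4 + 8 + 16 + 32 + 64 + 128 + 256 + 512 + 1024 + 2048 + 4096 + 8192 + 16384 + 32768 = 65535
Total = 54617 + 65535 = 120152


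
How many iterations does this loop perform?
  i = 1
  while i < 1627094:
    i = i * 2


The loop variable doubles each iteration:
i = 1 -> 2 -> 4 -> 8 -> 16 -> 32 -> 64 -> 128 -> 256 -> 512 -> 1024 -> 2048 -> 4096 -> 8192 -> 16384 -> 32768 -> 65536 -> 131072 -> 262144 -> 524288 -> 1048576 -> 2097152 (stop, 2097152 >= 1627094)
Number of doublings = ceil(log2(1627094)) = 21


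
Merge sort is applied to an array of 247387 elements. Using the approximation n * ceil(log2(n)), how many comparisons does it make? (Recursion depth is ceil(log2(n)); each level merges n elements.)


Merge sort divides the array into halves recursively.
Number of levels = ceil(log2(247387)) = 18
At each level, approximately n = 247387 comparisons are needed for merging.
Total comparisons ~ n * ceil(log2(n)) = 247387 * 18 = 4452966


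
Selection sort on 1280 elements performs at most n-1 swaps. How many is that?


Each of the 1279 passes places one element in its final position.
Pass 1: swap minimum into position 0
Pass 2: swap minimum of remaining into position 1
...
Pass 1279: last two elements, one swap
Maximum swaps = 1280 - 1 = 1279


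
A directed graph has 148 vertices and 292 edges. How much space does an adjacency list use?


Adjacency list: one list head per vertex + one entry per edge
Vertex heads: 148
Edge entries: 292
Total = 148 + 292 = 440


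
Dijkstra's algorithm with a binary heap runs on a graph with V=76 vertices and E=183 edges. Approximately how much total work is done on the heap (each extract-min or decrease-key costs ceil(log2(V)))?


Dijkstra with a binary heap: each vertex is extracted once, each edge may relax once.
Each heap operation costs O(log V).
V + E = 76 + 183 = 259
ceil(log2(76)) = 7 (since 2^6 = 64 < 76 <= 128 = 2^7)
Total heap work = (V+E) * ceil(log2(V)) = 259 * 7 = 1813


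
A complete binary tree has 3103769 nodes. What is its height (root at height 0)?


In a complete binary tree, level k holds nodes 2^k .. 2^(k+1)-1 (1-indexed).
Height = floor(log2(n)) = floor(log2(3103769)) = 21
Check: 2^21 = 2097152 <= 3103769 < 4194304 = 2^22


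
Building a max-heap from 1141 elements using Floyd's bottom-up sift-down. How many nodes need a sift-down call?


In a heap of 1141 elements (0-indexed array):
  Last element index: 1140
  Parent of last element: floor((1140 - 1) / 2) = 569
  Internal nodes: indices 0 to 569
  Count = floor(1141/2) = 570


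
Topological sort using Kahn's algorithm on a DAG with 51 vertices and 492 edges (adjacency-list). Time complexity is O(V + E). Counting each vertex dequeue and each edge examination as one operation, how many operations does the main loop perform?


Kahn's algorithm:
  1. Compute in-degrees: O(V + E)
  2. Process queue: each vertex dequeued once (O(V))
     each edge examined once (O(E))
Total = V + E = 51 + 492 = 543


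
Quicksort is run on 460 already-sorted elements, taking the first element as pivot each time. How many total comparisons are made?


Sum of comparisons per partition:
459 + 458 + ... + 1 + 0
= 460 * (460 - 1) / 2
= 460 * 459 / 2
= 105570


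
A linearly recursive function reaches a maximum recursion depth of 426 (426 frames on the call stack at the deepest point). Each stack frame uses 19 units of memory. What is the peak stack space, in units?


Maximum recursion depth = 426 frames
Memory per frame = 19 units
Total stack space = depth * frame_size
= 426 * 19 = 8094


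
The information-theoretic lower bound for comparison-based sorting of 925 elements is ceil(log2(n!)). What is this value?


A binary decision tree of height h has at most 2^h leaves and needs at least n! of them, so h >= ceil(log2(n!)).
925! is far too large to multiply out, so use Stirling's series:
  ln(n!) ~ n ln n - n + (1/2) ln(2 pi n) + 1/(12n)  (error below 1/(360 n^3), negligible here)
  ln(925) = 6.8297937
  n ln n = 925 * 6.8297937 = 6317.5592
  (1/2) ln(2 pi * 925) = (1/2) ln(5811.9464) = 4.3338
  1/(12*925) = 0.0001
  ln(925!) ~ 6317.5592 - 925 + 4.3338 + 0.0001 = 5396.8931
Convert to base 2: log2(925!) = 5396.8931 / ln 2 = 5396.8931 / 0.69314718 = 7786.0709
ceil(7786.0709) = 7787


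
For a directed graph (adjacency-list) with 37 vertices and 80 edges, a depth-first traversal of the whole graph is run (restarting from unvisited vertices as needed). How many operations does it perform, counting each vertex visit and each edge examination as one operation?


A full DFS traversal visits each vertex once and examines each edge once.
V = 37
E = 80
Sum = 37 + 80 = 117


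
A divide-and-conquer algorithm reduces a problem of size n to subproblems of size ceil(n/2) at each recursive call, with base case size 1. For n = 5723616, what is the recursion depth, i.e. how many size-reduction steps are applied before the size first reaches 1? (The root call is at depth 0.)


Each step divides the size by 2 (rounding up); after k steps the size is ceil(n/2^k), which equals 1 exactly when 2^k >= n.
So the depth is the smallest k with 2^k >= 5723616, i.e. ceil(log_2(5723616)).
2^22 = 4194304 < 5723616 <= 8388608 = 2^23
Recursion depth = 23


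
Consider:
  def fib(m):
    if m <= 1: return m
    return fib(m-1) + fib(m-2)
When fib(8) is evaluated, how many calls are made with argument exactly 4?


Let N(m) = number of times fib(m) is called while evaluating fib(8).
N(8) = 1 (the initial call).
N(7) = 1 (only fib(8) calls it).
For 1 <= m <= 6: fib(m) is called by fib(m+1) and fib(m+2), so
  N(m) = N(m+1) + N(m+2).
fib(0) is called only by fib(2), so N(0) = N(2).
Walk down from m=8:
  N(8)=1, N(7)=1, N(6)=2, N(5)=3, N(4)=5
N(4) = 5


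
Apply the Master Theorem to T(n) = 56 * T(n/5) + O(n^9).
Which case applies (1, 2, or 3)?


The Master Theorem: T(n) = a*T(n/b) + O(n^c)
  a = 56, b = 5, c = 9
log_b(a) = log_5(56) ~ 2.501
Compare b^c with a: 5^9 = 1953125 > 56, so c > log_b(a).
Since c > log_b(a), Case 3 applies.
T(n) = O(n^9)
Master Theorem case = 3


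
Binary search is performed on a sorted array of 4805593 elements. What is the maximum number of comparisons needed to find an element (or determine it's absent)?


Binary search halves the search space each comparison:
  Step 1: search space = 4805593 -> 2402796
  Step 2: search space = 2402796 -> 1201398
  Step 3: search space = 1201398 -> 600699
  Step 4: search space = 600699 -> 300349
  Step 5: search space = 300349 -> 150174
  Step 6: search space = 150174 -> 75087
  Step 7: search space = 75087 -> 37543
  Step 8: search space = 37543 -> 18771
  Step 9: search space = 18771 -> 9385
  Step 10: search space = 9385 -> 4692
  Step 11: search space = 4692 -> 2346
  Step 12: search space = 2346 -> 1173
  Step 13: search space = 1173 -> 586
  Step 14: search space = 586 -> 293
  Step 15: search space = 293 -> 146
  Step 16: search space = 146 -> 73
  Step 17: search space = 73 -> 36
  Step 18: search space = 36 -> 18
  Step 19: search space = 18 -> 9
  Step 20: search space = 9 -> 4
  Step 21: search space = 4 -> 2
  Step 22: search space = 2 -> 1
  Step 23: search space = 1 (final check)
Maximum comparisons = floor(log2(4805593)) + 1 = 22 + 1 = 23


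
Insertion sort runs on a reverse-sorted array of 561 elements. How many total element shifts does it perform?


Sum of shifts = 1 + 2 + 3 + ... + 560
= 561 * 560 / 2
= 314160 / 2
= 157080


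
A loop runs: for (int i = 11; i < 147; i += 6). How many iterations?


Loop starts at i = 11, increments by 6, stops when i >= 147.
Number of iterations = ceil((147 - 11) / 6)
= ceil(136 / 6)
= 23


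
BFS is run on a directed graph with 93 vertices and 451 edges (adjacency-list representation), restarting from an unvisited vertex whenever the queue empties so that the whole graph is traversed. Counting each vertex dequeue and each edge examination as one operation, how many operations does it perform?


A full BFS traversal dequeues each vertex exactly once and examines each directed edge exactly once.
V = 93 (vertex processing cost)
E = 451 (edge examination cost)
Total operations proportional to V + E = 93 + 451 = 544


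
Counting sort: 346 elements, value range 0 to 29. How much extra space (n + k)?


n = 346 (output array)
k = 30 (count array for 30 distinct values)
Extra space = 346 + 30 = 376


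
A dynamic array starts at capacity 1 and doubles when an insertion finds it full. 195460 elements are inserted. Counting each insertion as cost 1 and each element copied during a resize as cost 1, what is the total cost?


n = 195460
Insertion costs: 195460
Resizes copy 1, 2, 4, ... up to the largest power of 2 that is <= n-1 = 195459, i.e. 131072.
Copy costs = 1 + 2 + 4 + 8 + 16 + 32 + 64 + 128 + 256 + 512 + 1024 + 2048 + 4096 + 8192 + 16384 + 32768 + 65536 + 131072 = 262143
Total = 195460 + 262143 = 457603


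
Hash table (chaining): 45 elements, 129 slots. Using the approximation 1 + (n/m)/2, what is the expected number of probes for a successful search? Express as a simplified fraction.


Computing expected probes:
alpha = 45/129
= 1 + alpha/2
= 1 + 45/(2*129)
= (2*129 + 45) / (2*129)
= 303/258 = 101/86


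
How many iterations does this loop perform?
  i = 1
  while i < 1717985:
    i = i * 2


The loop variable doubles each iteration:
i = 1 -> 2 -> 4 -> 8 -> 16 -> 32 -> 64 -> 128 -> 256 -> 512 -> 1024 -> 2048 -> 4096 -> 8192 -> 16384 -> 32768 -> 65536 -> 131072 -> 262144 -> 524288 -> 1048576 -> 2097152 (stop, 2097152 >= 1717985)
Number of doublings = ceil(log2(1717985)) = 21


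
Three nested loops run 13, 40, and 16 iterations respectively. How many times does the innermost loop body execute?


Loop 1 (outermost): 13 iterations
Loop 2 (middle): 40 iterations per outer
Loop 3 (innermost): 16 iterations per middle
Total = 13 * 40 * 16 = 8320


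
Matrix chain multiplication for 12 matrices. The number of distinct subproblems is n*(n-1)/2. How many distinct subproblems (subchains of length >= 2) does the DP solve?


Subproblems are indexed by (i, j) where i < j.
Number of such pairs = n*(n-1)/2
= 12 * 11 / 2
= 66


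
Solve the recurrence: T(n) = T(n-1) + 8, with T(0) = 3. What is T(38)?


Unrolling the recurrence:
T(38) = T(37) + 8
       = T(36) + 8 + 8
       = T(35) + 8*3
       ...
       = T(0) + 8*38
       = 3 + 304 = 307


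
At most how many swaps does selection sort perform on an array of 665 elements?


Each of the 664 passes places one element in its final position.
Pass 1: swap minimum into position 0
Pass 2: swap minimum of remaining into position 1
...
Pass 664: last two elements, one swap
Maximum swaps = 665 - 1 = 664


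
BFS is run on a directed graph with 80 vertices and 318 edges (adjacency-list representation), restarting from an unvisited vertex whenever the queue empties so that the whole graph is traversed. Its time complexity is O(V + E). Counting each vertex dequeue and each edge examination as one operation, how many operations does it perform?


A full BFS traversal dequeues each vertex exactly once and examines each directed edge exactly once.
V = 80 (vertex processing cost)
E = 318 (edge examination cost)
Total operations proportional to V + E = 80 + 318 = 398


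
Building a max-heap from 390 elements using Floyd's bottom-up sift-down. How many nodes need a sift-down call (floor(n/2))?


In a heap of 390 elements (0-indexed array):
  Last element index: 389
  Parent of last element: floor((389 - 1) / 2) = 194
  Internal nodes: indices 0 to 194
  Count = floor(390/2) = 195


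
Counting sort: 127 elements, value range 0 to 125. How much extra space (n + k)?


n = 127 (output array)
k = 126 (count array for 126 distinct values)
Extra space = 127 + 126 = 253


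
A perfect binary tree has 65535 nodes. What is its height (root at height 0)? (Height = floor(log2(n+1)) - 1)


For a perfect binary tree of height h: n = 2^(h+1) - 1, so h = log2(n+1) - 1.
  n + 1 = 65536 = 2^16
  log2(65536) = 16
  height = 16 - 1 = 15


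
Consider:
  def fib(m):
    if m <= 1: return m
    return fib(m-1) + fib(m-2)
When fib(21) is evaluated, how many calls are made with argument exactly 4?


Let N(m) = number of times fib(m) is called while evaluating fib(21).
N(21) = 1 (the initial call).
N(20) = 1 (only fib(21) calls it).
For 1 <= m <= 19: fib(m) is called by fib(m+1) and fib(m+2), so
  N(m) = N(m+1) + N(m+2).
fib(0) is called only by fib(2), so N(0) = N(2).
Walk down from m=21:
  N(21)=1, N(20)=1, N(19)=2, N(18)=3, N(17)=5, N(16)=8, N(15)=13, N(14)=21, N(13)=34, N(12)=55, N(11)=89, N(10)=144, N(9)=233, N(8)=377, N(7)=610, N(6)=987, N(5)=1597, N(4)=2584
N(4) = 2584


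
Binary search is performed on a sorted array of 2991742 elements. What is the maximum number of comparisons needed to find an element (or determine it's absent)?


Binary search halves the search space each comparison:
  Step 1: search space = 2991742 -> 1495871
  Step 2: search space = 1495871 -> 747935
  Step 3: search space = 747935 -> 373967
  Step 4: search space = 373967 -> 186983
  Step 5: search space = 186983 -> 93491
  Step 6: search space = 93491 -> 46745
  Step 7: search space = 46745 -> 23372
  Step 8: search space = 23372 -> 11686
  Step 9: search space = 11686 -> 5843
  Step 10: search space = 5843 -> 2921
  Step 11: search space = 2921 -> 1460
  Step 12: search space = 1460 -> 730
  Step 13: search space = 730 -> 365
  Step 14: search space = 365 -> 182
  Step 15: search space = 182 -> 91
  Step 16: search space = 91 -> 45
  Step 17: search space = 45 -> 22
  Step 18: search space = 22 -> 11
  Step 19: search space = 11 -> 5
  Step 20: search space = 5 -> 2
  Step 21: search space = 2 -> 1
  Step 22: search space = 1 (final check)
Maximum comparisons = floor(log2(2991742)) + 1 = 21 + 1 = 22


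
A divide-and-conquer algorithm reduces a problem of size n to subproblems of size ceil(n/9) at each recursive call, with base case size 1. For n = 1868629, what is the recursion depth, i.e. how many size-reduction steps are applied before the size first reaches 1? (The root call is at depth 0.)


Each step divides the size by 9 (rounding up); after k steps the size is ceil(n/9^k), which equals 1 exactly when 9^k >= n.
So the depth is the smallest k with 9^k >= 1868629, i.e. ceil(log_9(1868629)).
9^6 = 531441 < 1868629 <= 4782969 = 9^7
Recursion depth = 7


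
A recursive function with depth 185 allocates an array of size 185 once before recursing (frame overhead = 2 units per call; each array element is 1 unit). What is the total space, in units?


Array allocation: 185 units (allocated once)
Stack frames: 185 deep * 2 per frame = 370 units
Total = 185 + 370 = 555


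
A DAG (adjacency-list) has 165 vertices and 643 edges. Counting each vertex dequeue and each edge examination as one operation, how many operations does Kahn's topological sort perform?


V = 165 (vertex processing)
E = 643 (edge processing)
V + E = 165 + 643 = 808


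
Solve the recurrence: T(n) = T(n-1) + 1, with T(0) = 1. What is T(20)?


Unrolling the recurrence:
T(20) = T(19) + 1
       = T(18) + 1 + 1
       = T(17) + 1*3
       ...
       = T(0) + 1*20
       = 1 + 20 = 21


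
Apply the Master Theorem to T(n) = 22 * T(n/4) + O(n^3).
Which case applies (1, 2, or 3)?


The Master Theorem: T(n) = a*T(n/b) + O(n^c)
  a = 22, b = 4, c = 3
log_b(a) = log_4(22) ~ 2.23
Compare b^c with a: 4^3 = 64 > 22, so c > log_b(a).
Since c > log_b(a), Case 3 applies.
T(n) = O(n^3)
Master Theorem case = 3


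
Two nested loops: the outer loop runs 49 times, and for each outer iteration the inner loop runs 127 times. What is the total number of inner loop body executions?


Outer loop: 49 iterations
Inner loop: 127 iterations per outer iteration
Total = 49 * 127 = 6223


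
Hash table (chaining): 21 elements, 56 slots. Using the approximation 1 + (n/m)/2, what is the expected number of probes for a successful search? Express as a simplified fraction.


Computing expected probes:
alpha = 21/56
= 1 + alpha/2
= 1 + 21/(2*56)
= (2*56 + 21) / (2*56)
= 133/112 = 19/16


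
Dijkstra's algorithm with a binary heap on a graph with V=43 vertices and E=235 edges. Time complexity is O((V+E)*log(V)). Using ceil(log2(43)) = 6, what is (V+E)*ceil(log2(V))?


Dijkstra with a binary heap: each vertex is extracted once, each edge may relax once.
Each heap operation costs O(log V).
V + E = 43 + 235 = 278
ceil(log2(43)) = 6 (since 2^5 = 32 < 43 <= 64 = 2^6)
Total heap work = (V+E) * ceil(log2(V)) = 278 * 6 = 1668


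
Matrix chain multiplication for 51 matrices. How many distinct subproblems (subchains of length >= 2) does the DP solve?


Subproblems are indexed by (i, j) where i < j.
Number of such pairs = n*(n-1)/2
= 51 * 50 / 2
= 1275


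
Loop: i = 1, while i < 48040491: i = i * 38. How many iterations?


i multiplies by 38 each step:
i = 1 -> 38 -> 1444 -> 54872 -> 2085136 -> 79235168 (stop)
Iterations = ceil(log_38(48040491)) = 5


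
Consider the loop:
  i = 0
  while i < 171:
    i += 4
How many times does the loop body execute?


Starting at i = 0, each iteration adds 4.
Iterations until i >= 171:
  Iteration 1: i = 0 -> i = 4
  Iteration 2: i = 4 -> i = 8
  Iteration 3: i = 8 -> i = 12
  Iteration 4: i = 12 -> i = 16
  Iteration 5: i = 16 -> i = 20
  Iteration 6: i = 20 -> i = 24
  Iteration 7: i = 24 -> i = 28
  Iteration 8: i = 28 -> i = 32
  ... continuing ...
Total iterations = ceil(171/4) = 43


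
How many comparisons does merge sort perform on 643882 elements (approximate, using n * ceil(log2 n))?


Recursion depth: ceil(log2(643882)) = 20
Each recursion level merges n = 643882 elements
Total = 643882 * 20 = 12877640


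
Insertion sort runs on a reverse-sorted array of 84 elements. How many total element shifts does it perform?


Sum of shifts = 1 + 2 + 3 + ... + 83
= 84 * 83 / 2
= 6972 / 2
= 3486


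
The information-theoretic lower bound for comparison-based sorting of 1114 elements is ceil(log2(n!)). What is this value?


A binary decision tree of height h has at most 2^h leaves and needs at least n! of them, so h >= ceil(log2(n!)).
1114! is far too large to multiply out, so use Stirling's series:
  ln(n!) ~ n ln n - n + (1/2) ln(2 pi n) + 1/(12n)  (error below 1/(360 n^3), negligible here)
  ln(1114) = 7.0157124
  n ln n = 1114 * 7.0157124 = 7815.5036
  (1/2) ln(2 pi * 1114) = (1/2) ln(6999.4684) = 4.4268
  1/(12*1114) = 0.0001
  ln(1114!) ~ 7815.5036 - 1114 + 4.4268 + 0.0001 = 6705.9305
Convert to base 2: log2(1114!) = 6705.9305 / ln 2 = 6705.9305 / 0.69314718 = 9674.6127
ceil(9674.6127) = 9675


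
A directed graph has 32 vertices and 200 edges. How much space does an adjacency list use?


Adjacency list: one list head per vertex + one entry per edge
Vertex heads: 32
Edge entries: 200
Total = 32 + 200 = 232


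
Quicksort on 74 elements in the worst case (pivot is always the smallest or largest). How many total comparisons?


In the worst case, each partition step picks the worst pivot:
  Partition 1: 73 comparisons (n-1 elements to compare)
  Partition 2: 72 comparisons
  Partition 3: 71 comparisons
  Partition 4: 70 comparisons
  Partition 5: 69 comparisons
  ...
  Last partition: 0 comparisons
Total = (n-1) + (n-2) + ... + 1 + 0 = n*(n-1)/2
= 74*73/2 = 2701


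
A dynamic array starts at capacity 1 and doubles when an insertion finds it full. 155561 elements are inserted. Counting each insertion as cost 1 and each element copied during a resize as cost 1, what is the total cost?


n = 155561
Insertion costs: 155561
Resizes copy 1, 2, 4, ... up to the largest power of 2 that is <= n-1 = 155560, i.e. 131072.
Copy costs = 1 + 2 + 4 + 8 + 16 + 32 + 64 + 128 + 256 + 512 + 1024 + 2048 + 4096 + 8192 + 16384 + 32768 + 65536 + 131072 = 262143
Total = 155561 + 262143 = 417704


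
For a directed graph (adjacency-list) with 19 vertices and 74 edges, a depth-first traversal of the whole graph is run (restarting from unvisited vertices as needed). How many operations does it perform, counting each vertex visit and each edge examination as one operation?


A full DFS traversal visits each vertex once and examines each edge once.
V = 19
E = 74
Sum = 19 + 74 = 93


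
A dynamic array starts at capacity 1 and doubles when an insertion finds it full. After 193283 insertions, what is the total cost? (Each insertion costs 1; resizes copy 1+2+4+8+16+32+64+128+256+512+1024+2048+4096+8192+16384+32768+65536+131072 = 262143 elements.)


Insertion cost: 193283 (one per element)
Resizes occur just before inserting elements 2, 3, 5, 9, ...
Elements copied at each resize: 1 + 2 + 4 + 8 + 16 + 32 + 64 + 128 + 256 + 512 + 1024 + 2048 + 4096 + 8192 + 16384 + 32768 + 65536 + 131072
Sum of copies = 262143 (geometric series: 2^k - 1)
Total = 193283 + 262143 = 455426


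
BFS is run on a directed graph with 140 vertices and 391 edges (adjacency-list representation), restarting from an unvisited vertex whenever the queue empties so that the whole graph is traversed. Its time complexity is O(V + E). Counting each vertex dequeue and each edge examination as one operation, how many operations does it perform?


A full BFS traversal dequeues each vertex exactly once and examines each directed edge exactly once.
V = 140 (vertex processing cost)
E = 391 (edge examination cost)
Total operations proportional to V + E = 140 + 391 = 531


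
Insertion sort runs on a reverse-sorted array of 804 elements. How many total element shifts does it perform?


Sum of shifts = 1 + 2 + 3 + ... + 803
= 804 * 803 / 2
= 645612 / 2
= 322806


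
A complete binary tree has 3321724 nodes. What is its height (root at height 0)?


In a complete binary tree, level k holds nodes 2^k .. 2^(k+1)-1 (1-indexed).
Height = floor(log2(n)) = floor(log2(3321724)) = 21
Check: 2^21 = 2097152 <= 3321724 < 4194304 = 2^22


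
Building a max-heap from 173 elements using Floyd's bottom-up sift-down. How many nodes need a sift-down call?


In a heap of 173 elements (0-indexed array):
  Last element index: 172
  Parent of last element: floor((172 - 1) / 2) = 85
  Internal nodes: indices 0 to 85
  Count = floor(173/2) = 86


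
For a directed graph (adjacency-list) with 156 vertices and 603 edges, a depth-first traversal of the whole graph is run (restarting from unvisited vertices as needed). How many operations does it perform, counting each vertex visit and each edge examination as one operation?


A full DFS traversal visits each vertex once and examines each edge once.
V = 156
E = 603
Sum = 156 + 603 = 759


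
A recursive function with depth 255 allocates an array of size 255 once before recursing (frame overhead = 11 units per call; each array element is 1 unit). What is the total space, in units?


Array allocation: 255 units (allocated once)
Stack frames: 255 deep * 11 per frame = 2805 units
Total = 255 + 2805 = 3060


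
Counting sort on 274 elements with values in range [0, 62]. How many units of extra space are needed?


Output array size: 274 (to store sorted result)
Count array size: 63 (one slot per possible value, range 0 to 62)
Total extra space = 274 + 63 = 337


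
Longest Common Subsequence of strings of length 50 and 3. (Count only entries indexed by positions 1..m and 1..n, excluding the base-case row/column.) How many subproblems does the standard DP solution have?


DP table indexed by positions in both strings.
First string: 50 positions
Second string: 3 positions
Total = 50 * 3 = 150


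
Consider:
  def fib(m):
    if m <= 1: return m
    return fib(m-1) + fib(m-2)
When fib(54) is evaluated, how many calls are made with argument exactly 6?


Let N(m) = number of times fib(m) is called while evaluating fib(54).
N(54) = 1 (the initial call).
N(53) = 1 (only fib(54) calls it).
For 1 <= m <= 52: fib(m) is called by fib(m+1) and fib(m+2), so
  N(m) = N(m+1) + N(m+2).
fib(0) is called only by fib(2), so N(0) = N(2).
Walk down from m=54:
  N(54)=1, N(53)=1, N(52)=2, N(51)=3, N(50)=5, N(49)=8, N(48)=13, N(47)=21, N(46)=34, N(45)=55, N(44)=89, N(43)=144, N(42)=233, N(41)=377, N(40)=610, N(39)=987, N(38)=1597, N(37)=2584, N(36)=4181, N(35)=6765, N(34)=10946, N(33)=17711, N(32)=28657, N(31)=46368, N(30)=75025, N(29)=121393, N(28)=196418, N(27)=317811, N(26)=514229, N(25)=832040, N(24)=1346269, N(23)=2178309, N(22)=3524578, N(21)=5702887, N(20)=9227465, N(19)=14930352, N(18)=24157817, N(17)=39088169, N(16)=63245986, N(15)=102334155, N(14)=165580141, N(13)=267914296, N(12)=433494437, N(11)=701408733, N(10)=1134903170, N(9)=1836311903, N(8)=2971215073, N(7)=4807526976, N(6)=7778742049
N(6) = 7778742049


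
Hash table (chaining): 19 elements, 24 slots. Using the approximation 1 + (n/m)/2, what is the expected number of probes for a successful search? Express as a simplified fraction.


Computing expected probes:
alpha = 19/24
= 1 + alpha/2
= 1 + 19/(2*24)
= (2*24 + 19) / (2*24)
= 67/48


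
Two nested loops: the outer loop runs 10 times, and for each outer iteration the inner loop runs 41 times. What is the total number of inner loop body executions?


Outer loop: 10 iterations
Inner loop: 41 iterations per outer iteration
Total = 10 * 41 = 410


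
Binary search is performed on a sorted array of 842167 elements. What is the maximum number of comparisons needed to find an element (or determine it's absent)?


Binary search halves the search space each comparison:
  Step 1: search space = 842167 -> 421083
  Step 2: search space = 421083 -> 210541
  Step 3: search space = 210541 -> 105270
  Step 4: search space = 105270 -> 52635
  Step 5: search space = 52635 -> 26317
  Step 6: search space = 26317 -> 13158
  Step 7: search space = 13158 -> 6579
  Step 8: search space = 6579 -> 3289
  Step 9: search space = 3289 -> 1644
  Step 10: search space = 1644 -> 822
  Step 11: search space = 822 -> 411
  Step 12: search space = 411 -> 205
  Step 13: search space = 205 -> 102
  Step 14: search space = 102 -> 51
  Step 15: search space = 51 -> 25
  Step 16: search space = 25 -> 12
  Step 17: search space = 12 -> 6
  Step 18: search space = 6 -> 3
  Step 19: search space = 3 -> 1
  Step 20: search space = 1 (final check)
Maximum comparisons = floor(log2(842167)) + 1 = 19 + 1 = 20


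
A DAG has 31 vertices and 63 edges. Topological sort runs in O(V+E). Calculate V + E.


V = 31 (vertex processing)
E = 63 (edge processing)
V + E = 31 + 63 = 94


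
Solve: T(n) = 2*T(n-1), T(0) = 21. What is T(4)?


Unrolling:
T(4) = 2*T(3) = 2^2*T(2) = ... = 2^4*T(0)
= 2^4 * 21
= 16 * 21 = 336


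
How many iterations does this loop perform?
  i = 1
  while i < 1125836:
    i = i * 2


The loop variable doubles each iteration:
i = 1 -> 2 -> 4 -> 8 -> 16 -> 32 -> 64 -> 128 -> 256 -> 512 -> 1024 -> 2048 -> 4096 -> 8192 -> 16384 -> 32768 -> 65536 -> 131072 -> 262144 -> 524288 -> 1048576 -> 2097152 (stop, 2097152 >= 1125836)
Number of doublings = ceil(log2(1125836)) = 21


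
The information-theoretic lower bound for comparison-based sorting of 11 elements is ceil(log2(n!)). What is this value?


A binary decision tree of height h has at most 2^h leaves and needs at least n! of them, so h >= ceil(log2(n!)).
Compute 11! as a running product:
  x2 = 2, x3 = 6, x4 = 24, x5 = 120
  x6 = 720, x7 = 5040, x8 = 40320, x9 = 362880
  x10 = 3628800, x11 = 39916800
11! = 39916800
Bracket between powers of 2:
  2^25 = 33554432 < 39916800 <= 67108864 = 2^26
So ceil(log2(11!)) = 26


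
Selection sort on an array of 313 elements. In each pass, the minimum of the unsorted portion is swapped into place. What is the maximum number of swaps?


Selection sort performs one swap per pass:
  Pass 1: find min in positions 0 to 312, swap with position 0
  Pass 2: find min in positions 1 to 312, swap with position 1
  Pass 3: find min in positions 2 to 312, swap with position 2
  Pass 4: find min in positions 3 to 312, swap with position 3
  Pass 5: find min in positions 4 to 312, swap with position 4
  ... (307 more passes)
Total passes (and swaps) = n - 1 = 313 - 1 = 312


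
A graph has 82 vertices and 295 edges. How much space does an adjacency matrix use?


Adjacency matrix: V x V grid of entries
Space = V^2 = 82^2 = 82 * 82 = 6724


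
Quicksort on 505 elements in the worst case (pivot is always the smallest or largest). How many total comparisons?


In the worst case, each partition step picks the worst pivot:
  Partition 1: 504 comparisons (n-1 elements to compare)
  Partition 2: 503 comparisons
  Partition 3: 502 comparisons
  Partition 4: 501 comparisons
  Partition 5: 500 comparisons
  ...
  Last partition: 0 comparisons
Total = (n-1) + (n-2) + ... + 1 + 0 = n*(n-1)/2
= 505*504/2 = 127260


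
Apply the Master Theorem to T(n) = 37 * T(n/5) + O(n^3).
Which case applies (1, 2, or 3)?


The Master Theorem: T(n) = a*T(n/b) + O(n^c)
  a = 37, b = 5, c = 3
log_b(a) = log_5(37) ~ 2.244
Compare b^c with a: 5^3 = 125 > 37, so c > log_b(a).
Since c > log_b(a), Case 3 applies.
T(n) = O(n^3)
Master Theorem case = 3


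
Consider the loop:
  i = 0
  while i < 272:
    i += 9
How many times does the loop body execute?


Starting at i = 0, each iteration adds 9.
Iterations until i >= 272:
  Iteration 1: i = 0 -> i = 9
  Iteration 2: i = 9 -> i = 18
  Iteration 3: i = 18 -> i = 27
  Iteration 4: i = 27 -> i = 36
  Iteration 5: i = 36 -> i = 45
  Iteration 6: i = 45 -> i = 54
  Iteration 7: i = 54 -> i = 63
  Iteration 8: i = 63 -> i = 72
  ... continuing ...
Total iterations = ceil(272/9) = 31


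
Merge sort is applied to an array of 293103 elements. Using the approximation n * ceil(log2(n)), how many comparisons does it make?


Merge sort divides the array into halves recursively.
Number of levels = ceil(log2(293103)) = 19
At each level, approximately n = 293103 comparisons are needed for merging.
Total comparisons ~ n * ceil(log2(n)) = 293103 * 19 = 5568957


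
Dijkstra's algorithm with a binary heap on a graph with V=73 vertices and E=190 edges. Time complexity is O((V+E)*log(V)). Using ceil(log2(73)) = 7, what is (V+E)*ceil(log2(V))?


Dijkstra with a binary heap: each vertex is extracted once, each edge may relax once.
Each heap operation costs O(log V).
V + E = 73 + 190 = 263
ceil(log2(73)) = 7 (since 2^6 = 64 < 73 <= 128 = 2^7)
Total heap work = (V+E) * ceil(log2(V)) = 263 * 7 = 1841


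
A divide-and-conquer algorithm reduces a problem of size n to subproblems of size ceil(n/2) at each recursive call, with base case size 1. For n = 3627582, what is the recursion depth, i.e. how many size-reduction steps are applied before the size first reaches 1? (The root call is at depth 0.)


Each step divides the size by 2 (rounding up); after k steps the size is ceil(n/2^k), which equals 1 exactly when 2^k >= n.
So the depth is the smallest k with 2^k >= 3627582, i.e. ceil(log_2(3627582)).
2^21 = 2097152 < 3627582 <= 4194304 = 2^22
Recursion depth = 22


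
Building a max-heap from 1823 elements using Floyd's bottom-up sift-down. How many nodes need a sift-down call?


In a heap of 1823 elements (0-indexed array):
  Last element index: 1822
  Parent of last element: floor((1822 - 1) / 2) = 910
  Internal nodes: indices 0 to 910
  Count = floor(1823/2) = 911


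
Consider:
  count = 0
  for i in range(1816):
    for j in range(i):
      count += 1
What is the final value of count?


For each i, the inner loop runs i times:
  i=0: inner runs 0 times
  i=1: inner runs 1 time
  i=2: inner runs 2 times
  i=3: inner runs 3 times
  i=4: inner runs 4 times
  i=5: inner runs 5 times
  i=6: inner runs 6 times
  i=7: inner runs 7 times
  ...
Total = 0 + 1 + 2 + ... + 1815 = 1816*(1816-1)/2 = 1648020


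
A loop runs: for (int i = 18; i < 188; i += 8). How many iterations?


Loop starts at i = 18, increments by 8, stops when i >= 188.
Number of iterations = ceil((188 - 18) / 8)
= ceil(170 / 8)
= 22


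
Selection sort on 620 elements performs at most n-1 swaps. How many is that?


Each of the 619 passes places one element in its final position.
Pass 1: swap minimum into position 0
Pass 2: swap minimum of remaining into position 1
...
Pass 619: last two elements, one swap
Maximum swaps = 620 - 1 = 619


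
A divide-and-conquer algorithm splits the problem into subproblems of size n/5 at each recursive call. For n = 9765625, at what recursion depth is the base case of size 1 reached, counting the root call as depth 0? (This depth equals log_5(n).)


At each depth, the problem size is divided by 5:
  Depth 0: problem size = 9765625
  Depth 1: problem size = 1953125
  Depth 2: problem size = 390625
  Depth 3: problem size = 78125
  Depth 4: problem size = 15625
  Depth 5: problem size = 3125
  Depth 6: problem size = 625
  Depth 7: problem size = 125
  Depth 8: problem size = 25
  Depth 9: problem size = 5
  Depth 10: problem size = 1 (base case)
The base case is reached at depth log_5(9765625) = 10 (the tree has 11 levels counting depth 0, but the depth asked for is 10).
Recursion depth = 10
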